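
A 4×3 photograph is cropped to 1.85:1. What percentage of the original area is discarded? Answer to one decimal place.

27.9%

1.85:1 is wider than 4×3, so the crop keeps the full width and trims the height.
(1.333)/(1.850) ≈ 0.721 of the area survives, leaving 27.93% discarded.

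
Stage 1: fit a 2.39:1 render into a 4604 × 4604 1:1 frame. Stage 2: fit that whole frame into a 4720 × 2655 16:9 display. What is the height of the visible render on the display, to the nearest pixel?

2.39:1 in 4604×4604: fills the width, so the render is 4604.00 × 1926.36.
Second fit — the 1:1 canvas into 4720×2655 spans the height: 2655.00 × 2655.00 (×0.5767 from 4604×4604).
The render scales with it: height 1926.36 × 0.5767 ≈ 1110.88.

1111 px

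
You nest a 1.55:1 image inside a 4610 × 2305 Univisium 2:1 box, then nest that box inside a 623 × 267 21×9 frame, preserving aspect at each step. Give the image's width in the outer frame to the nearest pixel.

414 px

1.55:1 in 4610×2305: fills the height, so the image is 3572.75 × 2305.00.
Second fit — the Univisium 2:1 canvas into 623×267 spans the height: 534.00 × 267.00 (×0.1158 from 4610×2305).
The image scales with it: width 3572.75 × 0.1158 ≈ 413.85.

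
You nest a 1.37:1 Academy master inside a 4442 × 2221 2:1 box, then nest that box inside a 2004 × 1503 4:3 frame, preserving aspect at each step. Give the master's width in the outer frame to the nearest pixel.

1373 px

Inside the 4442×2221 canvas the master is height-limited at 3042.77 × 2221.00.
2:1 in 2004×1503: fills the width, so the intermediate becomes 2004.00 × 1002.00 — a scale of ×0.4511.
Applying the same ×0.4511: 3042.77 → 1372.74.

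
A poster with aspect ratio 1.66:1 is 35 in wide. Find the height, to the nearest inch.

21 in

Height = 35 / 1.660 = 21.08.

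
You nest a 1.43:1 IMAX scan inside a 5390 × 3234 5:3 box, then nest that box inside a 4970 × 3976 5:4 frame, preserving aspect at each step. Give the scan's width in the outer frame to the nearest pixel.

1.43:1 IMAX in 5390×3234: fills the height, so the scan is 4624.62 × 3234.00.
5:3 in 4970×3976: fills the width, so the intermediate becomes 4970.00 × 2982.00 — a scale of ×0.9221.
So the scan's width is 4624.62 × 0.9221 ≈ 4264.26.

4264 px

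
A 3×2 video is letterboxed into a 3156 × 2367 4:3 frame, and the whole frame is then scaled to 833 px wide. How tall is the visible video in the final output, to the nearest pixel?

555 px

In the 3156×2367 frame the video fills the width: height = 3156 × 2/3 ≈ 2104.00 px.
Scaling 3156 → 833 is ×0.2639, so the height becomes 2104.00 × 0.2639 ≈ 555.33 px.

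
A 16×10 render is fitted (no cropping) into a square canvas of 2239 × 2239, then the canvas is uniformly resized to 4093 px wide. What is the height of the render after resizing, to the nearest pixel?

2558 px

At 2239×2239 the render is width-limited, so height = 2239 × 10/16 ≈ 1399.38 px.
Resizing to 4093 px wide multiplies everything by 1.8280: 1399.38 → 2558.12 px.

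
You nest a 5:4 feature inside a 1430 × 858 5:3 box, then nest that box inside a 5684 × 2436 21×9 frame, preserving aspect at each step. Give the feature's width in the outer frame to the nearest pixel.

5:4 in 1430×858: fills the height, so the feature is 1072.50 × 858.00.
The 5:3 canvas is height-limited in 5684×2436, giving 4060.00 × 2436.00; scale factor 2.8392.
The feature scales with it: width 1072.50 × 2.8392 ≈ 3045.00.

3045 px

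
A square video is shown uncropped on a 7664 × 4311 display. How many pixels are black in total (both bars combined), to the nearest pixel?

14454783 pixels

Since 1.000 < 1.778, the video is height-limited.
The video is 4311 × 1/1 ≈ 4311.0000 px wide.
7664 − 4311.0000 = 3353.0000 px of bars.
That's 3353.0000 × 4311 ≈ 14454783 black pixels.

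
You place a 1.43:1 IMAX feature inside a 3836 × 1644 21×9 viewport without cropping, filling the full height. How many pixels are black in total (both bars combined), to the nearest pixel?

2441472 pixels

That makes the image 2350.9200 px wide (1644 × 1.430).
3836 − 2350.9200 = 1485.0800 px of bars.
Bar area = 1485.0800 × 1644 ≈ 2441472 px.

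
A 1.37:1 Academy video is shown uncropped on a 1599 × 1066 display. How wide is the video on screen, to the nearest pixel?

Since 1.370 < 1.500, the video is height-limited.
Content width = 1066 × 1.370 ≈ 1460.42 px.

1460 px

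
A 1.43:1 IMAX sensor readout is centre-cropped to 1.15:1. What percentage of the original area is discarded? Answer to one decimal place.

19.6%

Going from 1.43:1 IMAX to 1.15:1 means cutting width while keeping height.
Area ratio = (1.150)/(1.430) = 80.42%; the remaining 19.58% is cropped out.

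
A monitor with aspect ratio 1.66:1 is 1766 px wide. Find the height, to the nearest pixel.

1064 px

At 1.66:1, 1766 / 1.660 ≈ 1063.86.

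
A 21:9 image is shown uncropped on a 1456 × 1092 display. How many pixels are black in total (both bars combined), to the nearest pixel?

21:9 (2.333) > 4:3 (1.333), so the image fills the width.
Content height = 1456 × 9/21 ≈ 624.0000 px.
1092 − 624.0000 = 468.0000 px of bars.
That's 468.0000 × 1456 ≈ 681408 black pixels.

681408 pixels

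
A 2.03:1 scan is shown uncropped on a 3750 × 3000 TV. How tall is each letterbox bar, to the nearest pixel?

576 px

2.03:1 is wider than 5:4, so it spans the full width.
That makes the image 1847.29 px tall (3750 / 2.030).
Leftover height: 3000 − 1847.29 = 1152.71 px → 576.35 each side.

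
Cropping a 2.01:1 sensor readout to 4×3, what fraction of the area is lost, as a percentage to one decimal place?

4×3 is narrower than 2.01:1, so the crop keeps the full height and trims the width.
Fraction kept = (1.333)/(2.010) ≈ 66.33%, so 33.67% is lost.

33.7%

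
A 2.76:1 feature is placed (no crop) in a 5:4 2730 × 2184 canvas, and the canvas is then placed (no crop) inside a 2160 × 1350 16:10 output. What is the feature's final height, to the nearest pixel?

611 px

2.76:1 in 2730×2184: fills the width, so the feature is 2730.00 × 989.13.
Second fit — the 5:4 canvas into 2160×1350 spans the height: 1687.50 × 1350.00 (×0.6181 from 2730×2184).
Applying the same ×0.6181: 989.13 → 611.41.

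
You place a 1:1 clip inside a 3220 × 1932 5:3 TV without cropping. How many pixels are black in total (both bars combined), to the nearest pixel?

2488416 pixels

1:1 is narrower than 5:3, so it spans the full height.
Content width = 1932 × 1/1 ≈ 1932.0000 px.
3220 − 1932.0000 = 1288.0000 px of bars.
Bar area = 1288.0000 × 1932 ≈ 2488416 px.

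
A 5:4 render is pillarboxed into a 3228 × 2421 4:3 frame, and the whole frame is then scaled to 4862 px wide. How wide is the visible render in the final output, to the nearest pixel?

4558 px

In the 3228×2421 frame the render fills the height: width = 2421 × 5/4 ≈ 3026.25 px.
The frame scales by 4862/3228 = 1.5062; 3026.25 × 1.5062 ≈ 4558.12 px.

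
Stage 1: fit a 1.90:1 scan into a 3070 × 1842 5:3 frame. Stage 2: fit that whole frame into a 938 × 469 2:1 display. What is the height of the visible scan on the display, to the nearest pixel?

First fit — 1.90:1 into 3070×1842 spans the width: 3070.00 × 1615.79.
The 5:3 canvas is height-limited in 938×469, giving 781.67 × 469.00; scale factor 0.2546.
Applying the same ×0.2546: 1615.79 → 411.40.

411 px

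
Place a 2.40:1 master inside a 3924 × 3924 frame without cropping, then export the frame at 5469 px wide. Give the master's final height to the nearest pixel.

In the 3924×3924 frame the master fills the width: height = 3924 / 2.400 ≈ 1635.00 px.
Scaling 3924 → 5469 is ×1.3937, so the height becomes 1635.00 × 1.3937 ≈ 2278.75 px.

2279 px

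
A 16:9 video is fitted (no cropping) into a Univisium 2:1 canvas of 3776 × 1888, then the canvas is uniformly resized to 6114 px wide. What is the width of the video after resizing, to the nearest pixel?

In the 3776×1888 frame the video fills the height: width = 1888 × 16/9 ≈ 3356.44 px.
The frame scales by 6114/3776 = 1.6192; 3356.44 × 1.6192 ≈ 5434.67 px.

5435 px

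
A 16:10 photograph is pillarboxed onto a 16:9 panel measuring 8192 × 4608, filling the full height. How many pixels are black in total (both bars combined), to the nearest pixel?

3774874 pixels

That makes the image 7372.8000 px wide (4608 × 16/10).
Leftover width: 8192 − 7372.8000 = 819.2000 px.
Across the 4608-px span: 819.2000 × 4608 ≈ 3774874 px.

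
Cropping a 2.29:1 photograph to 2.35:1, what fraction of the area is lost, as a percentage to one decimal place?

2.35:1 is wider than 2.29:1, so the crop keeps the full width and trims the height.
(2.290)/(2.350) ≈ 0.974 of the area survives, leaving 2.55% discarded.

2.6%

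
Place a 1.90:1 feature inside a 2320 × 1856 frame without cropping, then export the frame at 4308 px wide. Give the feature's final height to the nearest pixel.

2267 px

At 2320×1856 the feature is width-limited, so height = 2320 / 1.900 ≈ 1221.05 px.
Resizing to 4308 px wide multiplies everything by 1.8569: 1221.05 → 2267.37 px.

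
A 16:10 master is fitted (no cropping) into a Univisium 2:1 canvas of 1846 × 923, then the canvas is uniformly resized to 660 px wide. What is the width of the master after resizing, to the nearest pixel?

In the 1846×923 frame the master fills the height: width = 923 × 16/10 ≈ 1476.80 px.
The frame scales by 660/1846 = 0.3575; 1476.80 × 0.3575 ≈ 528.00 px.

528 px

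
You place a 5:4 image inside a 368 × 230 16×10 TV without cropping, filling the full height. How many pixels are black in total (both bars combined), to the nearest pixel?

18515 pixels

Content width = 230 × 5/4 ≈ 287.5000 px.
Leftover width: 368 − 287.5000 = 80.5000 px.
Bar area = 80.5000 × 230 ≈ 18515 px.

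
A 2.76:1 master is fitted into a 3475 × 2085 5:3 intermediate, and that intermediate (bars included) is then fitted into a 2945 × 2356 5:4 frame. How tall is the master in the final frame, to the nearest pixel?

1067 px

2.76:1 in 3475×2085: fills the width, so the master is 3475.00 × 1259.06.
Second fit — the 5:3 canvas into 2945×2356 spans the width: 2945.00 × 1767.00 (×0.8475 from 3475×2085).
So the master's height is 1259.06 × 0.8475 ≈ 1067.03.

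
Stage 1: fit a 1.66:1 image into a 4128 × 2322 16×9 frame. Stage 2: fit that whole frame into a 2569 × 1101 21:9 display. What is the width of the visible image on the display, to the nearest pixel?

Inside the 4128×2322 canvas the image is height-limited at 3854.52 × 2322.00.
16×9 in 2569×1101: fills the height, so the intermediate becomes 1957.33 × 1101.00 — a scale of ×0.4742.
Applying the same ×0.4742: 3854.52 → 1827.66.

1828 px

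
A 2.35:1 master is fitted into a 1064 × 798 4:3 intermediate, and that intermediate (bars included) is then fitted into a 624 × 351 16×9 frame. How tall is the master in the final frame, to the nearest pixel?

2.35:1 in 1064×798: fills the width, so the master is 1064.00 × 452.77.
4:3 in 624×351: fills the height, so the intermediate becomes 468.00 × 351.00 — a scale of ×0.4398.
The master scales with it: height 452.77 × 0.4398 ≈ 199.15.

199 px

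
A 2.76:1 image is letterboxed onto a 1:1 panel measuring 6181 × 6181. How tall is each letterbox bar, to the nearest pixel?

2.76:1 is wider than 1:1, so it spans the full width.
That makes the image 2239.49 px tall (6181 / 2.760).
Black = 6181 − 2239.49 = 3941.51 px, or 1970.75 per bar.

1971 px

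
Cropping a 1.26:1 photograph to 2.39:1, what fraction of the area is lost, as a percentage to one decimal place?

47.3%

The width stays; only height is cut (since 2.39:1 is wider than 1.26:1).
Area ratio = (1.260)/(2.390) = 52.72%; the remaining 47.28% is cropped out.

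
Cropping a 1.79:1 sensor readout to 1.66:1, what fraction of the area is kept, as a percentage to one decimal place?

1.66:1 is narrower than 1.79:1, so the crop keeps the full height and trims the width.
Fraction kept = (1.660)/(1.790) ≈ 92.74%.

92.7%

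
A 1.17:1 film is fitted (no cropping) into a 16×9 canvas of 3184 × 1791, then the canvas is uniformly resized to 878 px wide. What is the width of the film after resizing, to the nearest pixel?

Fitted into 3184×1791, the film spans the height; its width is 1791 × 1.170 ≈ 2095.47 px.
Scaling 3184 → 878 is ×0.2758, so the width becomes 2095.47 × 0.2758 ≈ 577.83 px.

578 px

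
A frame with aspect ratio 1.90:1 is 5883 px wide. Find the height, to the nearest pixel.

At 1.90:1, 5883 / 1.900 ≈ 3096.32.

3096 px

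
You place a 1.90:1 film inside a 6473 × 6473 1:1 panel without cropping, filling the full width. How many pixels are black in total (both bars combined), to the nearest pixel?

19847240 pixels

That makes the image 3406.8421 px tall (6473 / 1.900).
6473 − 3406.8421 = 3066.1579 px of bars.
Bar area = 3066.1579 × 6473 ≈ 19847240 px.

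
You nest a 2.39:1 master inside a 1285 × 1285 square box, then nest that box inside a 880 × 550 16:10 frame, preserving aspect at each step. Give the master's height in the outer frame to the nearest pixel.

2.39:1 in 1285×1285: fills the width, so the master is 1285.00 × 537.66.
The square canvas is height-limited in 880×550, giving 550.00 × 550.00; scale factor 0.4280.
The master scales with it: height 537.66 × 0.4280 ≈ 230.13.

230 px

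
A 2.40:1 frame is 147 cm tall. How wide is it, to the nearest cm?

353 cm

At 2.40:1, 147 × 2.400 ≈ 352.80.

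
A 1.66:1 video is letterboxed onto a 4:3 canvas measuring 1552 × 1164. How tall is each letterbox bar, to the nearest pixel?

115 px

1.66:1 is wider than 4:3, so it spans the full width.
The video is 1552 / 1.660 ≈ 934.94 px tall.
1164 − 934.94 = 229.06 px of bars (114.53 each).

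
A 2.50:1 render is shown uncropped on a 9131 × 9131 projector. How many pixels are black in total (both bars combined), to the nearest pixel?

50025097 pixels

2.50:1 (2.500) > square (1.000), so the render fills the width.
That makes the image 3652.4000 px tall (9131 / 2.500).
Black = 9131 − 3652.4000 = 5478.6000 px.
That's 5478.6000 × 9131 ≈ 50025097 black pixels.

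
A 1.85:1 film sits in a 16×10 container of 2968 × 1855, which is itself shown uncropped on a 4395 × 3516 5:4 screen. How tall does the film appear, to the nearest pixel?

2376 px

1.85:1 in 2968×1855: fills the width, so the film is 2968.00 × 1604.32.
The 16×10 canvas is width-limited in 4395×3516, giving 4395.00 × 2746.88; scale factor 1.4808.
Applying the same ×1.4808: 1604.32 → 2375.68.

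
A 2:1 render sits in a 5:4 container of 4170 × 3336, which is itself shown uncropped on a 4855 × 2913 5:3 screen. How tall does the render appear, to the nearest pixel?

1821 px

First fit — 2:1 into 4170×3336 spans the width: 4170.00 × 2085.00.
The 5:4 canvas is height-limited in 4855×2913, giving 3641.25 × 2913.00; scale factor 0.8732.
The render scales with it: height 2085.00 × 0.8732 ≈ 1820.62.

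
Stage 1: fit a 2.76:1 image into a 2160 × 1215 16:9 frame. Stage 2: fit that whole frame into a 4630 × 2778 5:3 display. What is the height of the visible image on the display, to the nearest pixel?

First fit — 2.76:1 into 2160×1215 spans the width: 2160.00 × 782.61.
16:9 in 4630×2778: fills the width, so the intermediate becomes 4630.00 × 2604.38 — a scale of ×2.1435.
So the image's height is 782.61 × 2.1435 ≈ 1677.54.

1678 px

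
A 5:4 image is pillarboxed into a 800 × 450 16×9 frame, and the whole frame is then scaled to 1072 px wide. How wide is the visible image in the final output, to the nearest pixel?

754 px

In the 800×450 frame the image fills the height: width = 450 × 5/4 ≈ 562.50 px.
Scaling 800 → 1072 is ×1.3400, so the width becomes 562.50 × 1.3400 ≈ 753.75 px.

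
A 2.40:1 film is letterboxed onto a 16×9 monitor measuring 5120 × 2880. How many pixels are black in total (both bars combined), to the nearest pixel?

3822933 pixels

2.40:1 (2.400) > 16×9 (1.778), so the film fills the width.
The film is 5120 / 2.400 ≈ 2133.3333 px tall.
Black = 2880 − 2133.3333 = 746.6667 px.
Bar area = 746.6667 × 5120 ≈ 3822933 px.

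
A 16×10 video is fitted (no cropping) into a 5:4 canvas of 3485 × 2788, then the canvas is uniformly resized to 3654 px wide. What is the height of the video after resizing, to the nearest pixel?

Fitted into 3485×2788, the video spans the width; its height is 3485 × 10/16 ≈ 2178.12 px.
Scaling 3485 → 3654 is ×1.0485, so the height becomes 2178.12 × 1.0485 ≈ 2283.75 px.

2284 px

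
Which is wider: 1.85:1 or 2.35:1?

1.85 and 2.35; 2.35 > 1.85.

2.35:1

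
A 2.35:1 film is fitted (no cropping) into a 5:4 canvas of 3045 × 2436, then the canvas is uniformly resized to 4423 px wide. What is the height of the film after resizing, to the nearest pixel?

1882 px

Fitted into 3045×2436, the film spans the width; its height is 3045 / 2.350 ≈ 1295.74 px.
The frame scales by 4423/3045 = 1.4525; 1295.74 × 1.4525 ≈ 1882.13 px.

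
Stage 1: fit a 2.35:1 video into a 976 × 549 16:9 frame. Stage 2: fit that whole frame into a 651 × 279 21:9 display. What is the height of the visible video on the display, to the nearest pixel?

211 px

2.35:1 in 976×549: fills the width, so the video is 976.00 × 415.32.
Second fit — the 16:9 canvas into 651×279 spans the height: 496.00 × 279.00 (×0.5082 from 976×549).
The video scales with it: height 415.32 × 0.5082 ≈ 211.06.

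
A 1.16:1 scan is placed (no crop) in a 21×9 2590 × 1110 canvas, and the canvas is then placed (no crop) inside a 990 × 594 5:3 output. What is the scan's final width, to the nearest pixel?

492 px

Inside the 2590×1110 canvas the scan is height-limited at 1287.60 × 1110.00.
The 21×9 canvas is width-limited in 990×594, giving 990.00 × 424.29; scale factor 0.3822.
The scan scales with it: width 1287.60 × 0.3822 ≈ 492.17.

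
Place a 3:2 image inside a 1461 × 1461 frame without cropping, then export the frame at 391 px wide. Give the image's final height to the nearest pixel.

261 px

In the 1461×1461 frame the image fills the width: height = 1461 × 2/3 ≈ 974.00 px.
The frame scales by 391/1461 = 0.2676; 974.00 × 0.2676 ≈ 260.67 px.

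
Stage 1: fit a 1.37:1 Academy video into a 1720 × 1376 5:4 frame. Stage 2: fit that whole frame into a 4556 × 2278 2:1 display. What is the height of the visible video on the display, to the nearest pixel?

2078 px

Inside the 1720×1376 canvas the video is width-limited at 1720.00 × 1255.47.
5:4 in 4556×2278: fills the height, so the intermediate becomes 2847.50 × 2278.00 — a scale of ×1.6555.
The video scales with it: height 1255.47 × 1.6555 ≈ 2078.47.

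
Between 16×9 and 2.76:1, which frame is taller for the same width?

16×9 = 1.778 and 2.76; 2.76 > 1.778. The smaller width-to-height ratio is the taller frame.

16×9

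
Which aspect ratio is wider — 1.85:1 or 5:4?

1.85 and 5:4 = 1.25; 1.85 > 1.25.

1.85:1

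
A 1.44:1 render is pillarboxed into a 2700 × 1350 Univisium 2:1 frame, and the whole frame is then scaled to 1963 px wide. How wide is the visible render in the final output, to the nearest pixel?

In the 2700×1350 frame the render fills the height: width = 1350 × 1.440 ≈ 1944.00 px.
The frame scales by 1963/2700 = 0.7270; 1944.00 × 0.7270 ≈ 1413.36 px.

1413 px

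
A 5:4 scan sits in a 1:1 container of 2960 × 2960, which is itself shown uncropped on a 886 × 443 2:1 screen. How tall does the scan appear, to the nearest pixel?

5:4 in 2960×2960: fills the width, so the scan is 2960.00 × 2368.00.
Second fit — the 1:1 canvas into 886×443 spans the height: 443.00 × 443.00 (×0.1497 from 2960×2960).
The scan scales with it: height 2368.00 × 0.1497 ≈ 354.40.

354 px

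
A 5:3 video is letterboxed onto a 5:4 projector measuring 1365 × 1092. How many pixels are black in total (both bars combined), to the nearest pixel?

372645 pixels

5:3 is wider than 5:4, so it spans the full width.
That makes the image 819.0000 px tall (1365 × 3/5).
Leftover height: 1092 − 819.0000 = 273.0000 px.
Bar area = 273.0000 × 1365 ≈ 372645 px.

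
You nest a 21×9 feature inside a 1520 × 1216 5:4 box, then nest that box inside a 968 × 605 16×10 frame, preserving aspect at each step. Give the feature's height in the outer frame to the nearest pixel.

Inside the 1520×1216 canvas the feature is width-limited at 1520.00 × 651.43.
Second fit — the 5:4 canvas into 968×605 spans the height: 756.25 × 605.00 (×0.4975 from 1520×1216).
So the feature's height is 651.43 × 0.4975 ≈ 324.11.

324 px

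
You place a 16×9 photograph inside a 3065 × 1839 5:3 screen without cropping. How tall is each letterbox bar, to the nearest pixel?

16×9 (1.778) > 5:3 (1.667), so the photograph fills the width.
The photograph is 3065 × 9/16 ≈ 1724.06 px tall.
Leftover height: 1839 − 1724.06 = 114.94 px → 57.47 each side.

57 px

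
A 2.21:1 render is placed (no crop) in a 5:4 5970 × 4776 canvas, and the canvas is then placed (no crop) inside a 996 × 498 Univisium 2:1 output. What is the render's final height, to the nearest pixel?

282 px

First fit — 2.21:1 into 5970×4776 spans the width: 5970.00 × 2701.36.
Second fit — the 5:4 canvas into 996×498 spans the height: 622.50 × 498.00 (×0.1043 from 5970×4776).
The render scales with it: height 2701.36 × 0.1043 ≈ 281.67.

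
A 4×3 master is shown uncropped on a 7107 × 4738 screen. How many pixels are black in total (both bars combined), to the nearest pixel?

4×3 (1.333) < 3×2 (1.500), so the master fills the height.
Content width = 4738 × 4/3 ≈ 6317.3333 px.
7107 − 6317.3333 = 789.6667 px of bars.
Across the 4738-px span: 789.6667 × 4738 ≈ 3741441 px.

3741441 pixels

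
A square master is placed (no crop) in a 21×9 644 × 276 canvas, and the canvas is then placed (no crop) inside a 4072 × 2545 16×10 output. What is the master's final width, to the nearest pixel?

1745 px

First fit — square into 644×276 spans the height: 276.00 × 276.00.
Second fit — the 21×9 canvas into 4072×2545 spans the width: 4072.00 × 1745.14 (×6.3230 from 644×276).
Applying the same ×6.3230: 276.00 → 1745.14.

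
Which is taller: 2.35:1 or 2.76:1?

2.35:1

2.35 and 2.76; 2.76 > 2.35. The smaller width-to-height ratio is the taller frame.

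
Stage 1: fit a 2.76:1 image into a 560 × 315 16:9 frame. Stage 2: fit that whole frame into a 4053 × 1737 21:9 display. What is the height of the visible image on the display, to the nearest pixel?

1119 px

2.76:1 in 560×315: fills the width, so the image is 560.00 × 202.90.
16:9 in 4053×1737: fills the height, so the intermediate becomes 3088.00 × 1737.00 — a scale of ×5.5143.
The image scales with it: height 202.90 × 5.5143 ≈ 1118.84.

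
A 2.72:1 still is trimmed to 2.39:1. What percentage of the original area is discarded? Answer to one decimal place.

The height stays; only width is cut (since 2.39:1 is narrower than 2.72:1).
(2.390)/(2.720) ≈ 0.879 of the area survives, leaving 12.13% discarded.

12.1%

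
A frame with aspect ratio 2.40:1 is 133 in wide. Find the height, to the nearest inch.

At 2.40:1, 133 / 2.400 ≈ 55.42.

55 in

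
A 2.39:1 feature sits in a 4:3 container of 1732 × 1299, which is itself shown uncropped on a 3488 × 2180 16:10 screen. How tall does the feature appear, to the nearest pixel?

Inside the 1732×1299 canvas the feature is width-limited at 1732.00 × 724.69.
4:3 in 3488×2180: fills the height, so the intermediate becomes 2906.67 × 2180.00 — a scale of ×1.6782.
The feature scales with it: height 724.69 × 1.6782 ≈ 1216.18.

1216 px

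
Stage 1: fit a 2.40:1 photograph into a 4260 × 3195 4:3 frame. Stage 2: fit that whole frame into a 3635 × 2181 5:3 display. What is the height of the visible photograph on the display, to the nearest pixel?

First fit — 2.40:1 into 4260×3195 spans the width: 4260.00 × 1775.00.
The 4:3 canvas is height-limited in 3635×2181, giving 2908.00 × 2181.00; scale factor 0.6826.
So the photograph's height is 1775.00 × 0.6826 ≈ 1211.67.

1212 px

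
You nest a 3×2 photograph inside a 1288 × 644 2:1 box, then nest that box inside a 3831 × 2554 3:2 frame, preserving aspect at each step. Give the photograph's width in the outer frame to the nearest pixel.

First fit — 3×2 into 1288×644 spans the height: 966.00 × 644.00.
The 2:1 canvas is width-limited in 3831×2554, giving 3831.00 × 1915.50; scale factor 2.9744.
Applying the same ×2.9744: 966.00 → 2873.25.

2873 px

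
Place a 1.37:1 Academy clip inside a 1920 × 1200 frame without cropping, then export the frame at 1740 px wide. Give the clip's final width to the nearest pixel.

1490 px

At 1920×1200 the clip is height-limited, so width = 1200 × 1.370 ≈ 1644.00 px.
Scaling 1920 → 1740 is ×0.9062, so the width becomes 1644.00 × 0.9062 ≈ 1489.88 px.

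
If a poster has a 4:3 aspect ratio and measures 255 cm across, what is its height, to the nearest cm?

191 cm

255·3/4 = 191.25.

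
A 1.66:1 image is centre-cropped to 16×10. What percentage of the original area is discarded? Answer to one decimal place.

3.6%

Going from 1.66:1 to 16×10 means cutting width while keeping height.
Area ratio = (1.600)/(1.660) = 96.39%; the remaining 3.61% is cropped out.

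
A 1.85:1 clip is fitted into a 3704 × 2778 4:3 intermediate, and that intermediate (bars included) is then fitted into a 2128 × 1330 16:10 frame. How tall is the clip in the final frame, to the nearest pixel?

First fit — 1.85:1 into 3704×2778 spans the width: 3704.00 × 2002.16.
Second fit — the 4:3 canvas into 2128×1330 spans the height: 1773.33 × 1330.00 (×0.4788 from 3704×2778).
The clip scales with it: height 2002.16 × 0.4788 ≈ 958.56.

959 px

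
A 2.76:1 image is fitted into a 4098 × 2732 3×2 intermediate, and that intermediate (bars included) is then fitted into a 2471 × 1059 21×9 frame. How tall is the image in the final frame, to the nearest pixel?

Inside the 4098×2732 canvas the image is width-limited at 4098.00 × 1484.78.
Second fit — the 3×2 canvas into 2471×1059 spans the height: 1588.50 × 1059.00 (×0.3876 from 4098×2732).
So the image's height is 1484.78 × 0.3876 ≈ 575.54.

576 px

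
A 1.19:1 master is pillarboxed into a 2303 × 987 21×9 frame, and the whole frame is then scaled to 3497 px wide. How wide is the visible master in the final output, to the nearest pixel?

At 2303×987 the master is height-limited, so width = 987 × 1.190 ≈ 1174.53 px.
Scaling 2303 → 3497 is ×1.5185, so the width becomes 1174.53 × 1.5185 ≈ 1783.47 px.

1783 px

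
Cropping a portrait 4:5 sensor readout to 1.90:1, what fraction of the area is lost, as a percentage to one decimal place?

Going from portrait 4:5 to 1.90:1 means cutting height while keeping width.
Fraction kept = (0.800)/(1.900) ≈ 42.11%, so 57.89% is lost.

57.9%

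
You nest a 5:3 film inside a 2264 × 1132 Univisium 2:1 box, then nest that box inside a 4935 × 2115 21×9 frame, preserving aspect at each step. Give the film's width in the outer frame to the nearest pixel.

Inside the 2264×1132 canvas the film is height-limited at 1886.67 × 1132.00.
Second fit — the Univisium 2:1 canvas into 4935×2115 spans the height: 4230.00 × 2115.00 (×1.8684 from 2264×1132).
Applying the same ×1.8684: 1886.67 → 3525.00.

3525 px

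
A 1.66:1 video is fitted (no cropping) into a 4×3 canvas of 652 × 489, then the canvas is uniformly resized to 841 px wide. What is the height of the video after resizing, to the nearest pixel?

Fitted into 652×489, the video spans the width; its height is 652 / 1.660 ≈ 392.77 px.
Scaling 652 → 841 is ×1.2899, so the height becomes 392.77 × 1.2899 ≈ 506.63 px.

507 px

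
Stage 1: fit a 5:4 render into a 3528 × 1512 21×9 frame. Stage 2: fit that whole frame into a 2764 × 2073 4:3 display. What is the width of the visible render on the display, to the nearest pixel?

5:4 in 3528×1512: fills the height, so the render is 1890.00 × 1512.00.
21×9 in 2764×2073: fills the width, so the intermediate becomes 2764.00 × 1184.57 — a scale of ×0.7834.
The render scales with it: width 1890.00 × 0.7834 ≈ 1480.71.

1481 px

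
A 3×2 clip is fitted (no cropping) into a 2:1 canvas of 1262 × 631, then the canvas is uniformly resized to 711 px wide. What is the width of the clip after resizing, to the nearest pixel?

533 px

In the 1262×631 frame the clip fills the height: width = 631 × 3/2 ≈ 946.50 px.
The frame scales by 711/1262 = 0.5634; 946.50 × 0.5634 ≈ 533.25 px.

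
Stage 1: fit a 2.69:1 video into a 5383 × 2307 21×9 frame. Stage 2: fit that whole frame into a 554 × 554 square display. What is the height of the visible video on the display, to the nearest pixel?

206 px

First fit — 2.69:1 into 5383×2307 spans the width: 5383.00 × 2001.12.
Second fit — the 21×9 canvas into 554×554 spans the width: 554.00 × 237.43 (×0.1029 from 5383×2307).
The video scales with it: height 2001.12 × 0.1029 ≈ 205.95.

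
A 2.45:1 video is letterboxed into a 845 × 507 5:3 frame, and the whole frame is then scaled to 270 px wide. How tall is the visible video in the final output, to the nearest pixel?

Fitted into 845×507, the video spans the width; its height is 845 / 2.450 ≈ 344.90 px.
Scaling 845 → 270 is ×0.3195, so the height becomes 344.90 × 0.3195 ≈ 110.20 px.

110 px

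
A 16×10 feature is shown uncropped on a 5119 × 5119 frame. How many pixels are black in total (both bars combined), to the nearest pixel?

16×10 (1.600) > square (1.000), so the feature fills the width.
Content height = 5119 × 10/16 ≈ 3199.3750 px.
5119 − 3199.3750 = 1919.6250 px of bars.
Across the 5119-px span: 1919.6250 × 5119 ≈ 9826560 px.

9826560 pixels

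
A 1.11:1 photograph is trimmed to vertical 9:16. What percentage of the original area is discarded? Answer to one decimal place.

49.3%

The height stays; only width is cut (since vertical 9:16 is narrower than 1.11:1).
Area ratio = (0.562)/(1.110) = 50.68%; the remaining 49.32% is cropped out.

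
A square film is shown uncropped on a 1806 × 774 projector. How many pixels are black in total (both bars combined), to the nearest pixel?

Since 1.000 < 2.333, the film is height-limited.
The film is 774 × 1/1 ≈ 774.0000 px wide.
Black = 1806 − 774.0000 = 1032.0000 px.
Bar area = 1032.0000 × 774 ≈ 798768 px.

798768 pixels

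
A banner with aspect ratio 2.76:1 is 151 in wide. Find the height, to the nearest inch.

55 in

Height = 151 / 2.760 = 54.71.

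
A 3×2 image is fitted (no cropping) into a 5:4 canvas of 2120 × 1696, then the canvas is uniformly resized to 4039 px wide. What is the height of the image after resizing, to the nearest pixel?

2693 px

In the 2120×1696 frame the image fills the width: height = 2120 × 2/3 ≈ 1413.33 px.
Scaling 2120 → 4039 is ×1.9052, so the height becomes 1413.33 × 1.9052 ≈ 2692.67 px.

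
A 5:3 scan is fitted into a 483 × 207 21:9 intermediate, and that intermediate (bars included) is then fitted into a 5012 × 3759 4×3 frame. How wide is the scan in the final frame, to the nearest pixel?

3580 px

First fit — 5:3 into 483×207 spans the height: 345.00 × 207.00.
The 21:9 canvas is width-limited in 5012×3759, giving 5012.00 × 2148.00; scale factor 10.3768.
So the scan's width is 345.00 × 10.3768 ≈ 3580.00.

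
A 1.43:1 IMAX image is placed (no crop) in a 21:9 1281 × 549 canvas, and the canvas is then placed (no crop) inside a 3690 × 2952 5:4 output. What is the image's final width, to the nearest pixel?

Inside the 1281×549 canvas the image is height-limited at 785.07 × 549.00.
Second fit — the 21:9 canvas into 3690×2952 spans the width: 3690.00 × 1581.43 (×2.8806 from 1281×549).
So the image's width is 785.07 × 2.8806 ≈ 2261.44.

2261 px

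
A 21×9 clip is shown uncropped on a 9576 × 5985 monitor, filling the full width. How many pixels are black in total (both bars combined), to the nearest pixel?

18012456 pixels

That makes the image 4104.0000 px tall (9576 × 9/21).
Leftover height: 5985 − 4104.0000 = 1881.0000 px.
That's 1881.0000 × 9576 ≈ 18012456 black pixels.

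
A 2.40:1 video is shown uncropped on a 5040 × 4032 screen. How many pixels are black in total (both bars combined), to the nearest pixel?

9737280 pixels

2.40:1 is wider than 5:4, so it spans the full width.
The video is 5040 / 2.400 ≈ 2100.0000 px tall.
4032 − 2100.0000 = 1932.0000 px of bars.
That's 1932.0000 × 5040 ≈ 9737280 black pixels.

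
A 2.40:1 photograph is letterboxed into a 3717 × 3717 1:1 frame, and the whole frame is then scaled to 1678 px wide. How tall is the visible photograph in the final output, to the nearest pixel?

Fitted into 3717×3717, the photograph spans the width; its height is 3717 / 2.400 ≈ 1548.75 px.
Scaling 3717 → 1678 is ×0.4514, so the height becomes 1548.75 × 0.4514 ≈ 699.17 px.

699 px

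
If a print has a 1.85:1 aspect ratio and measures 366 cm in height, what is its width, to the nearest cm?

677 cm

Width = 366 × 1.850 = 677.10.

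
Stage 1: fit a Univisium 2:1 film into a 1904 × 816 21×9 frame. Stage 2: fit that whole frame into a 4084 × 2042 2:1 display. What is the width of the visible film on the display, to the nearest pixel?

3501 px

Inside the 1904×816 canvas the film is height-limited at 1632.00 × 816.00.
The 21×9 canvas is width-limited in 4084×2042, giving 4084.00 × 1750.29; scale factor 2.1450.
So the film's width is 1632.00 × 2.1450 ≈ 3500.57.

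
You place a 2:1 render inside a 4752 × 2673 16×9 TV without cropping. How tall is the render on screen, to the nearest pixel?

2:1 is wider than 16×9, so it spans the full width.
Content height = 4752 × 1/2 ≈ 2376.00 px.

2376 px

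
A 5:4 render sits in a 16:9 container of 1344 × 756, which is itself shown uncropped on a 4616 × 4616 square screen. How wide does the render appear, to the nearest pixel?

3246 px

5:4 in 1344×756: fills the height, so the render is 945.00 × 756.00.
16:9 in 4616×4616: fills the width, so the intermediate becomes 4616.00 × 2596.50 — a scale of ×3.4345.
Applying the same ×3.4345: 945.00 → 3245.62.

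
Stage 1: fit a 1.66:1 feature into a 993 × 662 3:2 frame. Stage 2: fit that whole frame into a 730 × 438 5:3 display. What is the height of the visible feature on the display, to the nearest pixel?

396 px

1.66:1 in 993×662: fills the width, so the feature is 993.00 × 598.19.
Second fit — the 3:2 canvas into 730×438 spans the height: 657.00 × 438.00 (×0.6616 from 993×662).
Applying the same ×0.6616: 598.19 → 395.78.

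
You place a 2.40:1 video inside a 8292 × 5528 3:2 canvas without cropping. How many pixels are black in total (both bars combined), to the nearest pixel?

17189316 pixels

2.40:1 (2.400) > 3:2 (1.500), so the video fills the width.
The video is 8292 / 2.400 ≈ 3455.0000 px tall.
Black = 5528 − 3455.0000 = 2073.0000 px.
Across the 8292-px span: 2073.0000 × 8292 ≈ 17189316 px.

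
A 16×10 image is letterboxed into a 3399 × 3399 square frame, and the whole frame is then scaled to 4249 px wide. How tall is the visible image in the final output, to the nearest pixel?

Fitted into 3399×3399, the image spans the width; its height is 3399 × 10/16 ≈ 2124.38 px.
Scaling 3399 → 4249 is ×1.2501, so the height becomes 2124.38 × 1.2501 ≈ 2655.62 px.

2656 px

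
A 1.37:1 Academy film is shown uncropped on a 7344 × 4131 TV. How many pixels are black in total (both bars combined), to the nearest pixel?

1.37:1 Academy (1.370) < 16×9 (1.778), so the film fills the height.
That makes the image 5659.4700 px wide (4131 × 1.370).
Black = 7344 − 5659.4700 = 1684.5300 px.
Across the 4131-px span: 1684.5300 × 4131 ≈ 6958793 px.

6958793 pixels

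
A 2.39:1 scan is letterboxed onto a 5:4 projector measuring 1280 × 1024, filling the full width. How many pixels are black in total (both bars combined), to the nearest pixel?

625197 pixels

The scan is 1280 / 2.390 ≈ 535.5649 px tall.
Black = 1024 − 535.5649 = 488.4351 px.
Bar area = 488.4351 × 1280 ≈ 625197 px.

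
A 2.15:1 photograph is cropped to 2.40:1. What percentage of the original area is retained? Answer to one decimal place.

2.40:1 is wider than 2.15:1, so the crop keeps the full width and trims the height.
Fraction kept = (2.150)/(2.400) ≈ 89.58%.

89.6%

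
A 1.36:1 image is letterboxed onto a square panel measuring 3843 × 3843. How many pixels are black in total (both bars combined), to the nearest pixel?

3909348 pixels

Since 1.360 > 1.000, the image is width-limited.
The image is 3843 / 1.360 ≈ 2825.7353 px tall.
Black = 3843 − 2825.7353 = 1017.2647 px.
Across the 3843-px span: 1017.2647 × 3843 ≈ 3909348 px.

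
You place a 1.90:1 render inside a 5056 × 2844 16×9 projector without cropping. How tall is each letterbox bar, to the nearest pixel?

1.90:1 (1.900) > 16×9 (1.778), so the render fills the width.
That makes the image 2661.05 px tall (5056 / 1.900).
Black = 2844 − 2661.05 = 182.95 px, or 91.47 per bar.

91 px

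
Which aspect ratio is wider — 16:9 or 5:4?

16:9 = 1.778 and 5:4 = 1.25; 1.778 > 1.25.

16:9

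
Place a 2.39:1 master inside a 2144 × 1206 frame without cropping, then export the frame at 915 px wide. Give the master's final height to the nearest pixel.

At 2144×1206 the master is width-limited, so height = 2144 / 2.390 ≈ 897.07 px.
Resizing to 915 px wide multiplies everything by 0.4268: 897.07 → 382.85 px.

383 px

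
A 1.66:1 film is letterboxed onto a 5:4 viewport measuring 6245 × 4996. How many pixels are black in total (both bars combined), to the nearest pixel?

Since 1.660 > 1.250, the film is width-limited.
The film is 6245 / 1.660 ≈ 3762.0482 px tall.
Black = 4996 − 3762.0482 = 1233.9518 px.
That's 1233.9518 × 6245 ≈ 7706029 black pixels.

7706029 pixels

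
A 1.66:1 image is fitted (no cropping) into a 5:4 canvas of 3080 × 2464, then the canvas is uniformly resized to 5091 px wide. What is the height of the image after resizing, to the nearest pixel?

At 3080×2464 the image is width-limited, so height = 3080 / 1.660 ≈ 1855.42 px.
Scaling 3080 → 5091 is ×1.6529, so the height becomes 1855.42 × 1.6529 ≈ 3066.87 px.

3067 px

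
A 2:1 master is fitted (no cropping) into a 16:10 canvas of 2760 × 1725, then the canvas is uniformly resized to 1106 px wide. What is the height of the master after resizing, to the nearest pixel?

553 px

In the 2760×1725 frame the master fills the width: height = 2760 × 1/2 ≈ 1380.00 px.
The frame scales by 1106/2760 = 0.4007; 1380.00 × 0.4007 ≈ 553.00 px.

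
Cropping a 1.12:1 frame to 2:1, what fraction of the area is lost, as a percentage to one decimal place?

The width stays; only height is cut (since 2:1 is wider than 1.12:1).
Fraction kept = (1.120)/(2.000) ≈ 56.00%, so 44.00% is lost.

44.0%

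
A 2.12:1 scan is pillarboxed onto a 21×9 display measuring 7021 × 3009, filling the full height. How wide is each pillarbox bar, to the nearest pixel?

That makes the image 6379.08 px wide (3009 × 2.120).
7021 − 6379.08 = 641.92 px of bars (320.96 each).

321 px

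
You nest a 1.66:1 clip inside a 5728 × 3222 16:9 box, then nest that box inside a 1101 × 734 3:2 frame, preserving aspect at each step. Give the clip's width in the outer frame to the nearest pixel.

1.66:1 in 5728×3222: fills the height, so the clip is 5348.52 × 3222.00.
16:9 in 1101×734: fills the width, so the intermediate becomes 1101.00 × 619.31 — a scale of ×0.1922.
So the clip's width is 5348.52 × 0.1922 ≈ 1028.06.

1028 px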